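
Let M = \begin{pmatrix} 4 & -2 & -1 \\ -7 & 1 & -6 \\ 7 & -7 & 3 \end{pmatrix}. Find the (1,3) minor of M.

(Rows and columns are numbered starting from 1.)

Delete row 1 and column 3; the remaining 2×2 submatrix is [-7 1; 7 -7].
Its determinant is (-7)·(-7) − 1·7 = 42.

42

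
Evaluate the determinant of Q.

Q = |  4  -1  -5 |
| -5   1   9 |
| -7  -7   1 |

Expand along row 1:
  + 4 · |1 9; -7 1| = 4·(1 − (-63)) = 256
  − (-1) · |-5 9; -7 1| = −(-1)·(-5 − (-63)) = 58
  + (-5) · |-5 1; -7 -7| = (-5)·(35 − (-7)) = -210
Sum: (256) + (58) + (-210) = 104

The determinant is 104.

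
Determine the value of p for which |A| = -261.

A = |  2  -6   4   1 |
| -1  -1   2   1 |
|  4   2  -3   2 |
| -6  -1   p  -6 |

p = -5

Expanding along the column containing p, det(A) is linear in p: det(A) = (42)·p + (-51).
Set (42)·p + (-51) = -261  ⇒  (42)·p = -210  ⇒  p = -5.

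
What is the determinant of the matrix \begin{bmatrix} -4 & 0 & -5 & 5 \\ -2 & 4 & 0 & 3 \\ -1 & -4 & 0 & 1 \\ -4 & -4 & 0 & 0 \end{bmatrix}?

The determinant is 300.

Expand along column 3 (it has 3 zeros):
  + (-5) · M_13   where M_13 = det([-2 4 3; -1 -4 1; -4 -4 0]) = -60
det = (+1)·(-5)·(-60) = 300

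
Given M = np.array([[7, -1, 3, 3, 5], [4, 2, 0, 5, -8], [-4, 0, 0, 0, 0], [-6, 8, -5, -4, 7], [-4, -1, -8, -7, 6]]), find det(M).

Expand along row 3 (it has 4 zeros):
  + (-4) · M_31   where M_31 = det([-1 3 3 5; 2 0 5 -8; 8 -5 -4 7; -1 -8 -7 6]) = 2896
det = (+1)·(-4)·(2896) = -11584

|M| = -11584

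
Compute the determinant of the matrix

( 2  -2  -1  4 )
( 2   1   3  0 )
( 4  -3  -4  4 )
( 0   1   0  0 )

-48

Expand along row 4 (it has 3 zeros):
  + (1) · M_42   where M_42 = det([2 -1 4; 2 3 0; 4 -4 4]) = -48
det = (+1)·(1)·(-48) = -48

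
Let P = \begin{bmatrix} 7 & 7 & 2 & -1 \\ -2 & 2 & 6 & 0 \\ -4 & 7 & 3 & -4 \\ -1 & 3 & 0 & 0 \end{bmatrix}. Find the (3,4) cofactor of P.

176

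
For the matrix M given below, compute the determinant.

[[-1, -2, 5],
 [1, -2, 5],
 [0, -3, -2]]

Expand along row 3:
  − (-3) · |-1 5; 1 5| = −(-3)·(-5 − 5) = -30
  + (-2) · |-1 -2; 1 -2| = (-2)·(2 − (-2)) = -8
Sum: (-30) + (-8) = -38

The determinant is -38.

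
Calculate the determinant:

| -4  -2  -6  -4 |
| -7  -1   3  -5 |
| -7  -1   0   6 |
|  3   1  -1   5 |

Expand along row 3 (it has 1 zero):
  + (-7) · M_31   where M_31 = det([-2 -6 -4; -1 3 -5; 1 -1 5]) = -12
  − (-1) · M_32   where M_32 = det([-4 -6 -4; -7 3 -5; 3 -1 5]) = -152
  − (6) · M_34   where M_34 = det([-4 -2 -6; -7 -1 3; 3 1 -1]) = 28
det = (+1)·(-7)·(-12) + (-1)·(-1)·(-152) + (-1)·(6)·(28) = -236

-236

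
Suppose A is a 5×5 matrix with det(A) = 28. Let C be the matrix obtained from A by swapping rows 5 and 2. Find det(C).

The determinant is -28.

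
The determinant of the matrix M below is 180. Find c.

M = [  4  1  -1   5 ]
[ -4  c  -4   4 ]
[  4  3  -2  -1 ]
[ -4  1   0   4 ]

Expanding along the row containing c, det(M) is linear in c: det(M) = (-60)·c + (540).
Set (-60)·c + (540) = 180  ⇒  (-60)·c = -360  ⇒  c = 6.

6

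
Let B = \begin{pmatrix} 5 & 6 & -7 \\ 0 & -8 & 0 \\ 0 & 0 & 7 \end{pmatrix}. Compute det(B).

The determinant is -280.

B is upper triangular, so det(B) is the product of the diagonal entries:
det = (5) · (-8) · (7) = -280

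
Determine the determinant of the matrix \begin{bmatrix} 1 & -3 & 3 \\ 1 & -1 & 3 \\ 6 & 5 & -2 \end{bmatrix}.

Expand along row 1:
  + 1 · |-1 3; 5 -2| = 1·(2 − 15) = -13
  − (-3) · |1 3; 6 -2| = −(-3)·(-2 − 18) = -60
  + 3 · |1 -1; 6 5| = 3·(5 − (-6)) = 33
Sum: (-13) + (-60) + (33) = -40

-40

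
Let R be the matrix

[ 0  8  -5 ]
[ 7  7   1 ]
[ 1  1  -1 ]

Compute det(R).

Expand along column 1:
  − 7 · |8 -5; 1 -1| = −7·(-8 − (-5)) = 21
  + 1 · |8 -5; 7 1| = 1·(8 − (-35)) = 43
Sum: (21) + (43) = 64

det(R) = 64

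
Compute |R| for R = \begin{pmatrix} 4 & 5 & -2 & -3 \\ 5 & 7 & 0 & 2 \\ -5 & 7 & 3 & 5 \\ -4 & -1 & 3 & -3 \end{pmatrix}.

|R| = 1091

Expand along row 2 (it has 1 zero):
  − (5) · M_21   where M_21 = det([5 -2 -3; 7 3 5; -1 3 -3]) = -224
  + (7) · M_22   where M_22 = det([4 -2 -3; -5 3 5; -4 3 -3]) = -17
  + (2) · M_24   where M_24 = det([4 5 -2; -5 7 3; -4 -1 3]) = 45
det = (-1)·(5)·(-224) + (+1)·(7)·(-17) + (+1)·(2)·(45) = 1091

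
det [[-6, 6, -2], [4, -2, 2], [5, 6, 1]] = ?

52

Expand along row 1:
  + (-6) · |-2 2; 6 1| = (-6)·(-2 − 12) = 84
  − 6 · |4 2; 5 1| = −6·(4 − 10) = 36
  + (-2) · |4 -2; 5 6| = (-2)·(24 − (-10)) = -68
Sum: (84) + (36) + (-68) = 52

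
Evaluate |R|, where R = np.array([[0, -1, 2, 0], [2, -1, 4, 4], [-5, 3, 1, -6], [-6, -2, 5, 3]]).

304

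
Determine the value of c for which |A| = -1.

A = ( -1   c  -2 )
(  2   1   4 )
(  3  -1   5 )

-1

Expanding along the column containing c, det(A) is linear in c: det(A) = (2)·c + (1).
Set (2)·c + (1) = -1  ⇒  (2)·c = -2  ⇒  c = -1.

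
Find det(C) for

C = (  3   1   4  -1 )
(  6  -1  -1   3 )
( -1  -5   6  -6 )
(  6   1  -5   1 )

|C| = 1014

Expand along row 1:
  + (3) · M_11   where M_11 = det([-1 -1 3; -5 6 -6; 1 -5 1]) = 82
  − (1) · M_12   where M_12 = det([6 -1 3; -1 6 -6; 6 -5 1]) = -202
  + (4) · M_13   where M_13 = det([6 -1 3; -1 -5 -6; 6 1 1]) = 128
  − (-1) · M_14   where M_14 = det([6 -1 -1; -1 -5 6; 6 1 -5]) = 54
det = (+1)·(3)·(82) + (-1)·(1)·(-202) + (+1)·(4)·(128) + (-1)·(-1)·(54) = 1014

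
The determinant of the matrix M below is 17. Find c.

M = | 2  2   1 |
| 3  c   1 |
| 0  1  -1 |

Expanding along the row containing c, det(M) is linear in c: det(M) = (-2)·c + (7).
Set (-2)·c + (7) = 17  ⇒  (-2)·c = 10  ⇒  c = -5.

c = -5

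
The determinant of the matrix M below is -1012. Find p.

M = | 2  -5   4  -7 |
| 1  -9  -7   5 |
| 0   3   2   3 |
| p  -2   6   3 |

p = 6

Expanding along the row containing p, det(M) is linear in p: det(M) = (-302)·p + (800).
Set (-302)·p + (800) = -1012  ⇒  (-302)·p = -1812  ⇒  p = 6.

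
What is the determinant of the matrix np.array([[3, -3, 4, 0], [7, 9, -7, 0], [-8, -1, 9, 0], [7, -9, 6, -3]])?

-1509

Expand along column 4 (it has 3 zeros):
  + (-3) · M_44   where M_44 = det([3 -3 4; 7 9 -7; -8 -1 9]) = 503
det = (+1)·(-3)·(503) = -1509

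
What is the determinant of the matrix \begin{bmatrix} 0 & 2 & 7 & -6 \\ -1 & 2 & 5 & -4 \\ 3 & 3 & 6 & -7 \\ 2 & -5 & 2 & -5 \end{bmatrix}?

88

Expand along row 1 (it has 1 zero):
  − (2) · M_12   where M_12 = det([-1 5 -4; 3 6 -7; 2 2 -5]) = 45
  + (7) · M_13   where M_13 = det([-1 2 -4; 3 3 -7; 2 -5 -5]) = 136
  − (-6) · M_14   where M_14 = det([-1 2 5; 3 3 6; 2 -5 2]) = -129
det = (-1)·(2)·(45) + (+1)·(7)·(136) + (-1)·(-6)·(-129) = 88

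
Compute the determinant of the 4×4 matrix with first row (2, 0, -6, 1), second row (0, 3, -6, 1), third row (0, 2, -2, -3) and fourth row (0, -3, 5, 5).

Expand along column 1 (it has 3 zeros):
  + (2) · M_11   where M_11 = det([3 -6 1; 2 -2 -3; -3 5 5]) = 25
det = (+1)·(2)·(25) = 50

The determinant is 50.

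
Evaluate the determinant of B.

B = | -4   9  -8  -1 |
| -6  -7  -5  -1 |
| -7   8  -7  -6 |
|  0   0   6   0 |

|B| = 2184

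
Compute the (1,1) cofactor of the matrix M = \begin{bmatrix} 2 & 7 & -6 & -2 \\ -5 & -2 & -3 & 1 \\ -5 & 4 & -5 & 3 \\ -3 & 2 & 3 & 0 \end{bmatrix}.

The cofactor is 22.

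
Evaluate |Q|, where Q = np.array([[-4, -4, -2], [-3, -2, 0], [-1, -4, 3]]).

|Q| = -32

Expand along row 2:
  − (-3) · |-4 -2; -4 3| = −(-3)·(-12 − 8) = -60
  + (-2) · |-4 -2; -1 3| = (-2)·(-12 − 2) = 28
Sum: (-60) + (28) = -32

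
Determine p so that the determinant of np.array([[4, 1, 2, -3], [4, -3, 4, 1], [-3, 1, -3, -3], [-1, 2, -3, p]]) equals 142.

Expanding along the row containing p, det(B) is linear in p: det(B) = (10)·p + (92).
Set (10)·p + (92) = 142  ⇒  (10)·p = 50  ⇒  p = 5.

p = 5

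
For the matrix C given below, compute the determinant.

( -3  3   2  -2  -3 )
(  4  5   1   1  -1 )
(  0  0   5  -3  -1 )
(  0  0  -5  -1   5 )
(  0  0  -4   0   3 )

|C| = -108

C is block upper-triangular with a 2×2 block and a 3×3 block on the diagonal, so its determinant equals the product of the determinants of the diagonal blocks.
det of the 2×2 block = -27
det of the 3×3 block = 4
det = (-27)·(4) = -108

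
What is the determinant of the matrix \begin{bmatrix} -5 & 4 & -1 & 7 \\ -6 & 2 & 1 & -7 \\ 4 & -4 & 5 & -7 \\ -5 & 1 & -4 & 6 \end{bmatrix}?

1000

Expand along row 1:
  + (-5) · M_11   where M_11 = det([2 1 -7; -4 5 -7; 1 -4 6]) = -56
  − (4) · M_12   where M_12 = det([-6 1 -7; 4 5 -7; -5 -4 6]) = -64
  + (-1) · M_13   where M_13 = det([-6 2 -7; 4 -4 -7; -5 1 6]) = 236
  − (7) · M_14   where M_14 = det([-6 2 1; 4 -4 5; -5 1 -4]) = -100
det = (+1)·(-5)·(-56) + (-1)·(4)·(-64) + (+1)·(-1)·(236) + (-1)·(7)·(-100) = 1000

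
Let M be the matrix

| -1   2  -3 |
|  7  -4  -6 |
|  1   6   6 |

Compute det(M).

-246

Expand along row 1:
  + (-1) · |-4 -6; 6 6| = (-1)·(-24 − (-36)) = -12
  − 2 · |7 -6; 1 6| = −2·(42 − (-6)) = -96
  + (-3) · |7 -4; 1 6| = (-3)·(42 − (-4)) = -138
Sum: (-12) + (-96) + (-138) = -246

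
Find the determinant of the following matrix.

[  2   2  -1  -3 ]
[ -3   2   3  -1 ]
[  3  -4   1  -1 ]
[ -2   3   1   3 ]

The determinant is 190.

Expand along row 1:
  + (2) · M_11   where M_11 = det([2 3 -1; -4 1 -1; 3 1 3]) = 42
  − (2) · M_12   where M_12 = det([-3 3 -1; 3 1 -1; -2 1 3]) = -38
  + (-1) · M_13   where M_13 = det([-3 2 -1; 3 -4 -1; -2 3 3]) = 12
  − (-3) · M_14   where M_14 = det([-3 2 3; 3 -4 1; -2 3 1]) = 14
det = (+1)·(2)·(42) + (-1)·(2)·(-38) + (+1)·(-1)·(12) + (-1)·(-3)·(14) = 190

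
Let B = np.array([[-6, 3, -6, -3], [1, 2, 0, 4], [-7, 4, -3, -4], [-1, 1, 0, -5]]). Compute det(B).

The determinant is 306.

Expand along column 3 (it has 2 zeros):
  + (-6) · M_13   where M_13 = det([1 2 4; -7 4 -4; -1 1 -5]) = -90
  + (-3) · M_33   where M_33 = det([-6 3 -3; 1 2 4; -1 1 -5]) = 78
det = (+1)·(-6)·(-90) + (+1)·(-3)·(78) = 306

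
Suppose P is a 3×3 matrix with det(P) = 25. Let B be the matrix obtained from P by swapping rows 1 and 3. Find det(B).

Swapping two rows multiplies the determinant by −1.
det(B) = (-1)·(25) = -25

-25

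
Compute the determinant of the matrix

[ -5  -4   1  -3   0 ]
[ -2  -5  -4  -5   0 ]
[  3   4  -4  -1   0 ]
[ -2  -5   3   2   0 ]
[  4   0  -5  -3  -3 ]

Expand along column 5 (it has 4 zeros):
  + (-3) · M_55   where M_55 = det([-5 -4 1 -3; -2 -5 -4 -5; 3 4 -4 -1; -2 -5 3 2]) = -105
det = (+1)·(-3)·(-105) = 315

315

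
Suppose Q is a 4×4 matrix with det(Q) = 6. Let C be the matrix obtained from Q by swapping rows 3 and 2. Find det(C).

-6

Swapping two rows multiplies the determinant by −1.
det(C) = (-1)·(6) = -6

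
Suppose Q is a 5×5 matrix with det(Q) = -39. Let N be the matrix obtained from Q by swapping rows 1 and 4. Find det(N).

det(N) = 39

Swapping two rows multiplies the determinant by −1.
det(N) = (-1)·(-39) = 39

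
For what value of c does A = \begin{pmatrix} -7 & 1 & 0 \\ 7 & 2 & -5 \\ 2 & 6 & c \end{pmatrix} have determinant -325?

Expanding along the column containing c, det(A) is linear in c: det(A) = (-21)·c + (-220).
Set (-21)·c + (-220) = -325  ⇒  (-21)·c = -105  ⇒  c = 5.

5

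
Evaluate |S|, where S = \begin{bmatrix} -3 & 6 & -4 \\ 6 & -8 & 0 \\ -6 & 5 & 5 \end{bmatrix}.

Expand along row 2:
  − 6 · |6 -4; 5 5| = −6·(30 − (-20)) = -300
  + (-8) · |-3 -4; -6 5| = (-8)·(-15 − 24) = 312
Sum: (-300) + (312) = 12

|S| = 12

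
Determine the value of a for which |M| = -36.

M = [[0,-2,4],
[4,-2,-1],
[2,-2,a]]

Expanding along the row containing a, det(M) is linear in a: det(M) = (8)·a + (-12).
Set (8)·a + (-12) = -36  ⇒  (8)·a = -24  ⇒  a = -3.

-3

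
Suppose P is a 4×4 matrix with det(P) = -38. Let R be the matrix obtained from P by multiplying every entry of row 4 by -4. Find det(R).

det(R) = 152

Scaling one row by -4 multiplies the determinant by -4.
det(R) = (-4)·(-38) = 152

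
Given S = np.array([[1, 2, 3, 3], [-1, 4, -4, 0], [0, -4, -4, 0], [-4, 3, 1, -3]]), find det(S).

-276

Expand along row 3 (it has 2 zeros):
  − (-4) · M_32   where M_32 = det([1 3 3; -1 -4 0; -4 1 -3]) = -48
  + (-4) · M_33   where M_33 = det([1 2 3; -1 4 0; -4 3 -3]) = 21
det = (-1)·(-4)·(-48) + (+1)·(-4)·(21) = -276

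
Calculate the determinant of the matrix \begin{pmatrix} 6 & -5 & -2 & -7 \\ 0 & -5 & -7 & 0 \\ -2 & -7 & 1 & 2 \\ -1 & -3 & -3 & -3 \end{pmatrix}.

Expand along row 2 (it has 2 zeros):
  + (-5) · M_22   where M_22 = det([6 -2 -7; -2 1 2; -1 -3 -3]) = -15
  − (-7) · M_23   where M_23 = det([6 -5 -7; -2 -7 2; -1 -3 -3]) = 209
det = (+1)·(-5)·(-15) + (-1)·(-7)·(209) = 1538

The determinant is 1538.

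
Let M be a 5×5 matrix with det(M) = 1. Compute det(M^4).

1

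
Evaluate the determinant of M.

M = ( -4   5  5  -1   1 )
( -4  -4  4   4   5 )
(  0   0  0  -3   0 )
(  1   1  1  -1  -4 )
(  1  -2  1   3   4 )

Expand along row 3 (it has 4 zeros):
  − (-3) · M_34   where M_34 = det([-4 5 5 1; -4 -4 4 5; 1 1 1 -4; 1 -2 1 4]) = 513
det = (-1)·(-3)·(513) = 1539

|M| = 1539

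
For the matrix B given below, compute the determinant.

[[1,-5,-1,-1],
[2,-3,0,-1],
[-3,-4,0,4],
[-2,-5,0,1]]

|B| = -40

Expand along column 3 (it has 3 zeros):
  + (-1) · M_13   where M_13 = det([2 -3 -1; -3 -4 4; -2 -5 1]) = 40
det = (+1)·(-1)·(40) = -40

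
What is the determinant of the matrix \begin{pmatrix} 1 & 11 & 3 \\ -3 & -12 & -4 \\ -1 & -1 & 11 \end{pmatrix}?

Expand along column 1:
  + 1 · |-12 -4; -1 11| = 1·(-132 − 4) = -136
  − (-3) · |11 3; -1 11| = −(-3)·(121 − (-3)) = 372
  + (-1) · |11 3; -12 -4| = (-1)·(-44 − (-36)) = 8
Sum: (-136) + (372) + (8) = 244

The determinant is 244.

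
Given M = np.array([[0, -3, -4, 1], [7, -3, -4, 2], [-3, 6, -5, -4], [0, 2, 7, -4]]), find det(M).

Expand along column 1 (it has 2 zeros):
  − (7) · M_21   where M_21 = det([-3 -4 1; 6 -5 -4; 2 7 -4]) = -156
  + (-3) · M_31   where M_31 = det([-3 -4 1; -3 -4 2; 2 7 -4]) = 13
det = (-1)·(7)·(-156) + (+1)·(-3)·(13) = 1053

1053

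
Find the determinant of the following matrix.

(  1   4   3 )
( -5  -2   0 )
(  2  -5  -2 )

51

Expand along column 3:
  + 3 · |-5 -2; 2 -5| = 3·(25 − (-4)) = 87
  + (-2) · |1 4; -5 -2| = (-2)·(-2 − (-20)) = -36
Sum: (87) + (-36) = 51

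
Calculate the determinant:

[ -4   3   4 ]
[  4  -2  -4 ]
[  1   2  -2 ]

4

Expand along column 1:
  + (-4) · |-2 -4; 2 -2| = (-4)·(4 − (-8)) = -48
  − 4 · |3 4; 2 -2| = −4·(-6 − 8) = 56
  + 1 · |3 4; -2 -4| = 1·(-12 − (-8)) = -4
Sum: (-48) + (56) + (-4) = 4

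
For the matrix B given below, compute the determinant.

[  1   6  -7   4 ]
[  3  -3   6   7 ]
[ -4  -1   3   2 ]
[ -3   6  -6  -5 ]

The determinant is 891.

Expand along row 1:
  + (1) · M_11   where M_11 = det([-3 6 7; -1 3 2; 6 -6 -5]) = -33
  − (6) · M_12   where M_12 = det([3 6 7; -4 3 2; -3 -6 -5]) = 66
  + (-7) · M_13   where M_13 = det([3 -3 7; -4 -1 2; -3 6 -5]) = -132
  − (4) · M_14   where M_14 = det([3 -3 6; -4 -1 3; -3 6 -6]) = -99
det = (+1)·(1)·(-33) + (-1)·(6)·(66) + (+1)·(-7)·(-132) + (-1)·(4)·(-99) = 891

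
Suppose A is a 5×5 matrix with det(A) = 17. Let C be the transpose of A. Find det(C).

det(Aᵀ) = det(A).
det(C) = (1)·(17) = 17

det(C) = 17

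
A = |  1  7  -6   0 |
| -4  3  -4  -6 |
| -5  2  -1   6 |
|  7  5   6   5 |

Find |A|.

The determinant is -3633.

Expand along row 1 (it has 1 zero):
  + (1) · M_11   where M_11 = det([3 -4 -6; 2 -1 6; 5 6 5]) = -305
  − (7) · M_12   where M_12 = det([-4 -4 -6; -5 -1 6; 7 6 5]) = 34
  + (-6) · M_13   where M_13 = det([-4 3 -6; -5 2 6; 7 5 5]) = 515
det = (+1)·(1)·(-305) + (-1)·(7)·(34) + (+1)·(-6)·(515) = -3633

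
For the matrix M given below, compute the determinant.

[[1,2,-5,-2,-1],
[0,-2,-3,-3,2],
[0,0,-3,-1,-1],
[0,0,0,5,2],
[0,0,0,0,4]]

|M| = 120

M is upper triangular, so det(M) is the product of the diagonal entries:
det = (1) · (-2) · (-3) · (5) · (4) = 120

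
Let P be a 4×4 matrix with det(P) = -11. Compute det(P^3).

det(P^3) = (det P)^3 = (-11)^3 = -1331

-1331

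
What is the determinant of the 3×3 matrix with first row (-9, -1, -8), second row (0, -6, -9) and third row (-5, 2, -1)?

The determinant is -21.

Expand along row 2:
  + (-6) · |-9 -8; -5 -1| = (-6)·(9 − 40) = 186
  − (-9) · |-9 -1; -5 2| = −(-9)·(-18 − 5) = -207
Sum: (186) + (-207) = -21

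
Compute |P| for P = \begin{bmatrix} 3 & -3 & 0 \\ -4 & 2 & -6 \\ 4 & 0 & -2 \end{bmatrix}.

Expand along column 2:
  − (-3) · |-4 -6; 4 -2| = −(-3)·(8 − (-24)) = 96
  + 2 · |3 0; 4 -2| = 2·(-6 − 0) = -12
Sum: (96) + (-12) = 84

det(P) = 84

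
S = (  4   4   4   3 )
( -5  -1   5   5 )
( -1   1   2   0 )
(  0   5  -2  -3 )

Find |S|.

-395

Expand along row 3 (it has 1 zero):
  + (-1) · M_31   where M_31 = det([4 4 3; -1 5 5; 5 -2 -3]) = -1
  − (1) · M_32   where M_32 = det([4 4 3; -5 5 5; 0 -2 -3]) = -50
  + (2) · M_33   where M_33 = det([4 4 3; -5 -1 5; 0 5 -3]) = -223
det = (+1)·(-1)·(-1) + (-1)·(1)·(-50) + (+1)·(2)·(-223) = -395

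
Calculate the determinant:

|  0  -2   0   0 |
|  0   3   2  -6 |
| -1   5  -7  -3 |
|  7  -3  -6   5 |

-724

Expand along row 1 (it has 3 zeros):
  − (-2) · M_12   where M_12 = det([0 2 -6; -1 -7 -3; 7 -6 5]) = -362
det = (-1)·(-2)·(-362) = -724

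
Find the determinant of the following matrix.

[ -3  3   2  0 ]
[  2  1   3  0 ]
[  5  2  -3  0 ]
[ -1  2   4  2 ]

The determinant is 176.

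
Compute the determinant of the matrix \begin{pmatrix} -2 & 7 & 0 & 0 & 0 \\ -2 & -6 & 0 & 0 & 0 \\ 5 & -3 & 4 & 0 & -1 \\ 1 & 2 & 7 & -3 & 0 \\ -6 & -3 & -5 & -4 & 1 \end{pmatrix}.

The matrix is block lower-triangular with a 2×2 block and a 3×3 block on the diagonal, so its determinant equals the product of the determinants of the diagonal blocks.
det of the 2×2 block = 26
det of the 3×3 block = 31
det = (26)·(31) = 806

806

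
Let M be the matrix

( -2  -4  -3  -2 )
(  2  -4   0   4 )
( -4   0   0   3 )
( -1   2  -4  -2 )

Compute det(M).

Expand along row 3 (it has 2 zeros):
  + (-4) · M_31   where M_31 = det([-4 -3 -2; -4 0 4; 2 -4 -2]) = -96
  − (3) · M_34   where M_34 = det([-2 -4 -3; 2 -4 0; -1 2 -4]) = -64
det = (+1)·(-4)·(-96) + (-1)·(3)·(-64) = 576

det(M) = 576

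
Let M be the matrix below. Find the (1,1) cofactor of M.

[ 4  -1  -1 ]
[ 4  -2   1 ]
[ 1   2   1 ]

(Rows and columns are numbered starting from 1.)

The cofactor is -4.

Delete row 1 and column 1; the remaining 2×2 submatrix is [-2 1; 2 1].
Its determinant is (-2)·1 − 1·2 = -4.
The cofactor carries sign (−1)^(1+1) = +1, so C_{1,1} = +(-4) = -4.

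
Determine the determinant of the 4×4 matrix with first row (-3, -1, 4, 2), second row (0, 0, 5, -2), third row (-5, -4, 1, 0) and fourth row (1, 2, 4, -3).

Expand along row 2 (it has 2 zeros):
  − (5) · M_23   where M_23 = det([-3 -1 2; -5 -4 0; 1 2 -3]) = -33
  + (-2) · M_24   where M_24 = det([-3 -1 4; -5 -4 1; 1 2 4]) = 9
det = (-1)·(5)·(-33) + (+1)·(-2)·(9) = 147

147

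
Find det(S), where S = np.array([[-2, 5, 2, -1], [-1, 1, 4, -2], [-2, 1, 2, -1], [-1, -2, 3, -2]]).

det(S) = 12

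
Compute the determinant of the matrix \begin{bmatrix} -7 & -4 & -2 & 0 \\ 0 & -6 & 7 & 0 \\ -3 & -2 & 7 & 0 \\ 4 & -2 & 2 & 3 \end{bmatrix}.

The determinant is 948.

Expand along column 4 (it has 3 zeros):
  + (3) · M_44   where M_44 = det([-7 -4 -2; 0 -6 7; -3 -2 7]) = 316
det = (+1)·(3)·(316) = 948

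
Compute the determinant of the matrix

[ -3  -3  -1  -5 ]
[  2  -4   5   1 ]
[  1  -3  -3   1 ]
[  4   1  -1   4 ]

The determinant is 240.

Expand along row 1:
  + (-3) · M_11   where M_11 = det([-4 5 1; -3 -3 1; 1 -1 4]) = 115
  − (-3) · M_12   where M_12 = det([2 5 1; 1 -3 1; 4 -1 4]) = -11
  + (-1) · M_13   where M_13 = det([2 -4 1; 1 -3 1; 4 1 4]) = -13
  − (-5) · M_14   where M_14 = det([2 -4 5; 1 -3 -3; 4 1 -1]) = 121
det = (+1)·(-3)·(115) + (-1)·(-3)·(-11) + (+1)·(-1)·(-13) + (-1)·(-5)·(121) = 240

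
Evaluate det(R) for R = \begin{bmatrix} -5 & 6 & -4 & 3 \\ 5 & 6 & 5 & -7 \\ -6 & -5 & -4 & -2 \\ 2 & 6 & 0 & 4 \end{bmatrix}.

Expand along row 4 (it has 1 zero):
  − (2) · M_41   where M_41 = det([6 -4 3; 6 5 -7; -5 -4 -2]) = -413
  + (6) · M_42   where M_42 = det([-5 -4 3; 5 5 -7; -6 -4 -2]) = 12
  + (4) · M_44   where M_44 = det([-5 6 -4; 5 6 5; -6 -5 -4]) = -109
det = (-1)·(2)·(-413) + (+1)·(6)·(12) + (+1)·(4)·(-109) = 462

The determinant is 462.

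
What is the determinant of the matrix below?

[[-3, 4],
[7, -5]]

det = (-3)·(-5) − 4·7 = 15 − 28 = -13

The determinant is -13.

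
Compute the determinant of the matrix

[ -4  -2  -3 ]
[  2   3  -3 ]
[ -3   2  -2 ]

Expand along row 1:
  + (-4) · |3 -3; 2 -2| = (-4)·(-6 − (-6)) = 0
  − (-2) · |2 -3; -3 -2| = −(-2)·(-4 − 9) = -26
  + (-3) · |2 3; -3 2| = (-3)·(4 − (-9)) = -39
Sum: (0) + (-26) + (-39) = -65

The determinant is -65.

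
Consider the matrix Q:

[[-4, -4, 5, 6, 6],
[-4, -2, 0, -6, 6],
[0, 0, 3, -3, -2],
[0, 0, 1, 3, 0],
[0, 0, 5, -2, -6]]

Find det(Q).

Q is block upper-triangular with a 2×2 block and a 3×3 block on the diagonal, so its determinant equals the product of the determinants of the diagonal blocks.
det of the 2×2 block = -8
det of the 3×3 block = -38
det = (-8)·(-38) = 304

304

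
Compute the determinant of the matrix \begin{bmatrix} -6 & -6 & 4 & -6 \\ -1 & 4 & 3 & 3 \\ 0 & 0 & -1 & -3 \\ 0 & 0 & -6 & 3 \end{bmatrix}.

The matrix is block upper-triangular with a 2×2 block and a 2×2 block on the diagonal, so its determinant equals the product of the determinants of the diagonal blocks.
det of the 2×2 block = -30
det of the 2×2 block = -21
det = (-30)·(-21) = 630

630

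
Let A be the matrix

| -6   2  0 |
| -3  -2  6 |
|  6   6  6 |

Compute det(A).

The determinant is 396.

Expand along row 1:
  + (-6) · |-2 6; 6 6| = (-6)·(-12 − 36) = 288
  − 2 · |-3 6; 6 6| = −2·(-18 − 36) = 108
Sum: (288) + (108) = 396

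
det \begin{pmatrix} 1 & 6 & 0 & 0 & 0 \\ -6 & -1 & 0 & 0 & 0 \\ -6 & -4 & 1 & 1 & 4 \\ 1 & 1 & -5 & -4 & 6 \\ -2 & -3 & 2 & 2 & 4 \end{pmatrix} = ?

-140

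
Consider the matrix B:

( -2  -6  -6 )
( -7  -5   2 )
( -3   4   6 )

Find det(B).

118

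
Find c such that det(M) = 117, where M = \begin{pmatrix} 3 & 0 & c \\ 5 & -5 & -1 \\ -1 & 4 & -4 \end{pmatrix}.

Expanding along the row containing c, det(M) is linear in c: det(M) = (15)·c + (72).
Set (15)·c + (72) = 117  ⇒  (15)·c = 45  ⇒  c = 3.

c = 3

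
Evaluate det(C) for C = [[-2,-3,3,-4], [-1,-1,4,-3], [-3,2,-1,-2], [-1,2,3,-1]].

Expand along row 1:
  + (-2) · M_11   where M_11 = det([-1 4 -3; 2 -1 -2; 2 3 -1]) = -39
  − (-3) · M_12   where M_12 = det([-1 4 -3; -3 -1 -2; -1 3 -1]) = 19
  + (3) · M_13   where M_13 = det([-1 -1 -3; -3 2 -2; -1 2 -1]) = 11
  − (-4) · M_14   where M_14 = det([-1 -1 4; -3 2 -1; -1 2 3]) = -34
det = (+1)·(-2)·(-39) + (-1)·(-3)·(19) + (+1)·(3)·(11) + (-1)·(-4)·(-34) = 32

32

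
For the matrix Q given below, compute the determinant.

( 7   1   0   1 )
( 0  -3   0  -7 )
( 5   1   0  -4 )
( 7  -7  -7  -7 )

The determinant is 791.

Expand along column 3 (it has 3 zeros):
  − (-7) · M_43   where M_43 = det([7 1 1; 0 -3 -7; 5 1 -4]) = 113
det = (-1)·(-7)·(113) = 791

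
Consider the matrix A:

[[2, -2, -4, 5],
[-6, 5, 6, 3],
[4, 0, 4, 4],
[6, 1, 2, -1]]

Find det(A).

det(A) = -1056

Expand along row 3 (it has 1 zero):
  + (4) · M_31   where M_31 = det([-2 -4 5; 5 6 3; 1 2 -1]) = 12
  + (4) · M_33   where M_33 = det([2 -2 5; -6 5 3; 6 1 -1]) = -220
  − (4) · M_34   where M_34 = det([2 -2 -4; -6 5 6; 6 1 2]) = 56
det = (+1)·(4)·(12) + (+1)·(4)·(-220) + (-1)·(4)·(56) = -1056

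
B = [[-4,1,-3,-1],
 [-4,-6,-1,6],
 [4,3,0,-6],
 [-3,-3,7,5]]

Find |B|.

|B| = 583

Expand along row 3 (it has 1 zero):
  + (4) · M_31   where M_31 = det([1 -3 -1; -6 -1 6; -3 7 5]) = -38
  − (3) · M_32   where M_32 = det([-4 -3 -1; -4 -1 6; -3 7 5]) = 213
  − (-6) · M_34   where M_34 = det([-4 1 -3; -4 -6 -1; -3 -3 7]) = 229
det = (+1)·(4)·(-38) + (-1)·(3)·(213) + (-1)·(-6)·(229) = 583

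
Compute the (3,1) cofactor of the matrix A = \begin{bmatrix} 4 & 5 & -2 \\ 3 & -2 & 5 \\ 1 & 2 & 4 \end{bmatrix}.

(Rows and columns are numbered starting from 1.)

Delete row 3 and column 1; the remaining 2×2 submatrix is [5 -2; -2 5].
Its determinant is 5·5 − (-2)·(-2) = 21.
The cofactor carries sign (−1)^(3+1) = +1, so C_{3,1} = +(21) = 21.

The cofactor is 21.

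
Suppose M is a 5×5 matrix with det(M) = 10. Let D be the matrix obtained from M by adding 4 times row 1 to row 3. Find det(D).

Adding a multiple of one row to another leaves the determinant unchanged.
det(D) = (1)·(10) = 10

|D| = 10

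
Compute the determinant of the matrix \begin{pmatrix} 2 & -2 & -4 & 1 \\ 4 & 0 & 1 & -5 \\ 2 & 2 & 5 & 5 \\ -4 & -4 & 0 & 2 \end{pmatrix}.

Expand along row 2 (it has 1 zero):
  − (4) · M_21   where M_21 = det([-2 -4 1; 2 5 5; -4 0 2]) = 96
  − (1) · M_23   where M_23 = det([2 -2 1; 2 2 5; -4 -4 2]) = 96
  + (-5) · M_24   where M_24 = det([2 -2 -4; 2 2 5; -4 -4 0]) = 80
det = (-1)·(4)·(96) + (-1)·(1)·(96) + (+1)·(-5)·(80) = -880

-880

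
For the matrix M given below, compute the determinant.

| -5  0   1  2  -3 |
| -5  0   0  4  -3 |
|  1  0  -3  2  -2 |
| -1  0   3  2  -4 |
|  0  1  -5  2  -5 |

The determinant is -148.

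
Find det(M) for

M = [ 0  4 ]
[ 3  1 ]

-12

det(M) = 0·1 − 4·3 = 0 − 12 = -12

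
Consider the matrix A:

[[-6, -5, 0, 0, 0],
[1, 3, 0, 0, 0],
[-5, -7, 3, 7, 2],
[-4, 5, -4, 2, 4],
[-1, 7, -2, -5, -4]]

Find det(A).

1092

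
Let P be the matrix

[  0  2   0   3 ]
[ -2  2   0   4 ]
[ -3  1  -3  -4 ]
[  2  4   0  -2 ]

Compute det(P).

Expand along column 3 (it has 3 zeros):
  + (-3) · M_33   where M_33 = det([0 2 3; -2 2 4; 2 4 -2]) = -28
det = (+1)·(-3)·(-28) = 84

det(P) = 84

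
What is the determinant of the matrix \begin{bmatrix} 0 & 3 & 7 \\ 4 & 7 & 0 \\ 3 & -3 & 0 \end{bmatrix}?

The determinant is -231.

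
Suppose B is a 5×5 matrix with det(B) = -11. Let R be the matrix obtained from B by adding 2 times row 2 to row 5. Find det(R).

|R| = -11

Adding a multiple of one row to another leaves the determinant unchanged.
det(R) = (1)·(-11) = -11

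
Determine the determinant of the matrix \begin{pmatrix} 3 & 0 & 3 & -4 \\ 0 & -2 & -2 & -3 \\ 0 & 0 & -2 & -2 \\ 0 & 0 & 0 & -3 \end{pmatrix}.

-36

The matrix is upper triangular, so the determinant is the product of the diagonal entries:
det = (3) · (-2) · (-2) · (-3) = -36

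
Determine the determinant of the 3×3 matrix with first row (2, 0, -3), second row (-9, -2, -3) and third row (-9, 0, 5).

The determinant is 34.

Expand along column 2:
  + (-2) · |2 -3; -9 5| = (-2)·(10 − 27) = 34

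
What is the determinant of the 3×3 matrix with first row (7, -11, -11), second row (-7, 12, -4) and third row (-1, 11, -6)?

The determinant is 937.

Expand along column 1:
  + 7 · |12 -4; 11 -6| = 7·(-72 − (-44)) = -196
  − (-7) · |-11 -11; 11 -6| = −(-7)·(66 − (-121)) = 1309
  + (-1) · |-11 -11; 12 -4| = (-1)·(44 − (-132)) = -176
Sum: (-196) + (1309) + (-176) = 937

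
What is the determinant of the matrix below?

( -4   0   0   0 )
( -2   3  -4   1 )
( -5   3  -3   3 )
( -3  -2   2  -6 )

The determinant is 48.

Expand along row 1 (it has 3 zeros):
  + (-4) · M_11   where M_11 = det([3 -4 1; 3 -3 3; -2 2 -6]) = -12
det = (+1)·(-4)·(-12) = 48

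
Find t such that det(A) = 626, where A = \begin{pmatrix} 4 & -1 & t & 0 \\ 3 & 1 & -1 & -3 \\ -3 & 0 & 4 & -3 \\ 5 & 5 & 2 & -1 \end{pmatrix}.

3

Expanding along the column containing t, det(A) is linear in t: det(A) = (72)·t + (410).
Set (72)·t + (410) = 626  ⇒  (72)·t = 216  ⇒  t = 3.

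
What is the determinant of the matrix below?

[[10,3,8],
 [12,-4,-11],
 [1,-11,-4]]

Expand along column 1:
  + 10 · |-4 -11; -11 -4| = 10·(16 − 121) = -1050
  − 12 · |3 8; -11 -4| = −12·(-12 − (-88)) = -912
  + 1 · |3 8; -4 -11| = 1·(-33 − (-32)) = -1
Sum: (-1050) + (-912) + (-1) = -1963

-1963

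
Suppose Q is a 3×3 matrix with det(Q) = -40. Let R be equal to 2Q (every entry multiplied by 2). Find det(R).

-320

For a 3×3 matrix, det(2Q) = 2^3·det(Q) = 8·det(Q).
det(R) = (8)·(-40) = -320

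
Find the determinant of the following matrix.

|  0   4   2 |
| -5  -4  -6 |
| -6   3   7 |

Expand along row 1:
  − 4 · |-5 -6; -6 7| = −4·(-35 − 36) = 284
  + 2 · |-5 -4; -6 3| = 2·(-15 − 24) = -78
Sum: (284) + (-78) = 206

206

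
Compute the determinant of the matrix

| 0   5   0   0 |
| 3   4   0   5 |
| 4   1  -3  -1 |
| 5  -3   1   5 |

-265

Expand along row 1 (it has 3 zeros):
  − (5) · M_12   where M_12 = det([3 0 5; 4 -3 -1; 5 1 5]) = 53
det = (-1)·(5)·(53) = -265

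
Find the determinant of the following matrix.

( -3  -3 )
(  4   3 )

det = (-3)·3 − (-3)·4 = -9 − (-12) = 3

3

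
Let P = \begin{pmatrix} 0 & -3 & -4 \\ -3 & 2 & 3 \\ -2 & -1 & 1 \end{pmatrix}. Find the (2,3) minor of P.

-6

Delete row 2 and column 3; the remaining 2×2 submatrix is [0 -3; -2 -1].
Its determinant is 0·(-1) − (-3)·(-2) = -6.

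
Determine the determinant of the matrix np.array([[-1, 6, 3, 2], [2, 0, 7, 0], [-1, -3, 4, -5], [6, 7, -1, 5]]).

1076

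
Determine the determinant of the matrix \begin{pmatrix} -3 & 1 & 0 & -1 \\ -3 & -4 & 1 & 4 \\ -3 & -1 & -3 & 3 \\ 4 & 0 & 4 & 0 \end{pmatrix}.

-128

Expand along row 4 (it has 2 zeros):
  − (4) · M_41   where M_41 = det([1 0 -1; -4 1 4; -1 -3 3]) = 2
  − (4) · M_43   where M_43 = det([-3 1 -1; -3 -4 4; -3 -1 3]) = 30
det = (-1)·(4)·(2) + (-1)·(4)·(30) = -128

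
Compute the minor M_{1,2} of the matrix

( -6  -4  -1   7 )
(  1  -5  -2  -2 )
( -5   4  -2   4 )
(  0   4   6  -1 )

48

Delete row 1 and column 2; the remaining 3×3 submatrix is [1 -2 -2; -5 -2 4; 0 6 -1].
Its determinant is 48.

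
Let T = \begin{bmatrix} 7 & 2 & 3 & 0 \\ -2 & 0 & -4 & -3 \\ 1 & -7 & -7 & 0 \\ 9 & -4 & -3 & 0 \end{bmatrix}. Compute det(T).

Expand along column 4 (it has 3 zeros):
  + (-3) · M_24   where M_24 = det([7 2 3; 1 -7 -7; 9 -4 -3]) = 8
det = (+1)·(-3)·(8) = -24

|T| = -24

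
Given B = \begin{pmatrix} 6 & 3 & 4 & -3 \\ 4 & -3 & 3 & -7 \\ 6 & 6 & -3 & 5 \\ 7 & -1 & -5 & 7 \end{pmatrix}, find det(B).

Expand along row 1:
  + (6) · M_11   where M_11 = det([-3 3 -7; 6 -3 5; -1 -5 7]) = 78
  − (3) · M_12   where M_12 = det([4 3 -7; 6 -3 5; 7 -5 7]) = 58
  + (4) · M_13   where M_13 = det([4 -3 -7; 6 6 5; 7 -1 7]) = 545
  − (-3) · M_14   where M_14 = det([4 -3 3; 6 6 -3; 7 -1 -5]) = -303
det = (+1)·(6)·(78) + (-1)·(3)·(58) + (+1)·(4)·(545) + (-1)·(-3)·(-303) = 1565

The determinant is 1565.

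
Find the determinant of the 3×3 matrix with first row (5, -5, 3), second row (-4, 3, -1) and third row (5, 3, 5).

The determinant is -66.

Expand along row 1:
  + 5 · |3 -1; 3 5| = 5·(15 − (-3)) = 90
  − (-5) · |-4 -1; 5 5| = −(-5)·(-20 − (-5)) = -75
  + 3 · |-4 3; 5 3| = 3·(-12 − 15) = -81
Sum: (90) + (-75) + (-81) = -66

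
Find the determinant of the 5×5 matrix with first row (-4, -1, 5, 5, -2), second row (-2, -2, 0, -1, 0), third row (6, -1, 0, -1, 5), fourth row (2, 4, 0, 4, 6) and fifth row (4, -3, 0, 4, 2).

The determinant is -3510.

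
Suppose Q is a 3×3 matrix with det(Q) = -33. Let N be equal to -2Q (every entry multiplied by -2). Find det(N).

The determinant is 264.

For a 3×3 matrix, det(-2Q) = (-2)^3·det(Q) = -8·det(Q).
det(N) = (-8)·(-33) = 264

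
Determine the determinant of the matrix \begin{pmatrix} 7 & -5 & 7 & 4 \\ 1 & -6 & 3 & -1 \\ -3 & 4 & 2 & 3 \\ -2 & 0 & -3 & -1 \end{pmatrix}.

Expand along row 4 (it has 1 zero):
  − (-2) · M_41   where M_41 = det([-5 7 4; -6 3 -1; 4 2 3]) = -53
  − (-3) · M_43   where M_43 = det([7 -5 4; 1 -6 -1; -3 4 3]) = -154
  + (-1) · M_44   where M_44 = det([7 -5 7; 1 -6 3; -3 4 2]) = -211
det = (-1)·(-2)·(-53) + (-1)·(-3)·(-154) + (+1)·(-1)·(-211) = -357

The determinant is -357.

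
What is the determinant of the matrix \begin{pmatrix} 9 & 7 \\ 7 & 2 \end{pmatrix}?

det = 9·2 − 7·7 = 18 − 49 = -31

-31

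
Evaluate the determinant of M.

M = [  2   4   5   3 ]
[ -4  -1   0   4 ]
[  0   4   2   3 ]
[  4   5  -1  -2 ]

Expand along row 2 (it has 1 zero):
  − (-4) · M_21   where M_21 = det([4 5 3; 4 2 3; 5 -1 -2]) = 69
  + (-1) · M_22   where M_22 = det([2 5 3; 0 2 3; 4 -1 -2]) = 34
  + (4) · M_24   where M_24 = det([2 4 5; 0 4 2; 4 5 -1]) = -76
det = (-1)·(-4)·(69) + (+1)·(-1)·(34) + (+1)·(4)·(-76) = -62

det(M) = -62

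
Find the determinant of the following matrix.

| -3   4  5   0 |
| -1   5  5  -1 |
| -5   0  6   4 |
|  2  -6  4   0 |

The determinant is 286.

Expand along column 4 (it has 2 zeros):
  + (-1) · M_24   where M_24 = det([-3 4 5; -5 0 6; 2 -6 4]) = 170
  − (4) · M_34   where M_34 = det([-3 4 5; -1 5 5; 2 -6 4]) = -114
det = (+1)·(-1)·(170) + (-1)·(4)·(-114) = 286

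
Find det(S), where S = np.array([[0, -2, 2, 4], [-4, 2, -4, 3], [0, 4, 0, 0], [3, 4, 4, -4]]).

120

Expand along row 3 (it has 3 zeros):
  − (4) · M_32   where M_32 = det([0 2 4; -4 -4 3; 3 4 -4]) = -30
det = (-1)·(4)·(-30) = 120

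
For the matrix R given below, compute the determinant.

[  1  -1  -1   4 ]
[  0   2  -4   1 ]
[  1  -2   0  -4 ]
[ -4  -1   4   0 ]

Expand along row 2 (it has 1 zero):
  + (2) · M_22   where M_22 = det([1 -1 4; 1 0 -4; -4 4 0]) = 16
  − (-4) · M_23   where M_23 = det([1 -1 4; 1 -2 -4; -4 -1 0]) = -56
  + (1) · M_24   where M_24 = det([1 -1 -1; 1 -2 0; -4 -1 4]) = 5
det = (+1)·(2)·(16) + (-1)·(-4)·(-56) + (+1)·(1)·(5) = -187

-187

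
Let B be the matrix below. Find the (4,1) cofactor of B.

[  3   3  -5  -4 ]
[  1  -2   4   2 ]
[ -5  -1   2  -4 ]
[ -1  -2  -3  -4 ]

10

Delete row 4 and column 1; the remaining 3×3 submatrix is [3 -5 -4; -2 4 2; -1 2 -4].
Its determinant is -10.
The cofactor carries sign (−1)^(4+1) = −1, so C_{4,1} = −(-10) = 10.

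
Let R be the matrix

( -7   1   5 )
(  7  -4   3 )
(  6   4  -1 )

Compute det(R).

341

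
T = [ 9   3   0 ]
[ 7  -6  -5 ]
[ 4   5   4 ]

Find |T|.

Expand along row 1:
  + 9 · |-6 -5; 5 4| = 9·(-24 − (-25)) = 9
  − 3 · |7 -5; 4 4| = −3·(28 − (-20)) = -144
Sum: (9) + (-144) = -135

det(T) = -135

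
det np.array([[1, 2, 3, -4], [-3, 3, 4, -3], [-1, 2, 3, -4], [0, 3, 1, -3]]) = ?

Expand along row 4 (it has 1 zero):
  + (3) · M_42   where M_42 = det([1 3 -4; -3 4 -3; -1 3 -4]) = -14
  − (1) · M_43   where M_43 = det([1 2 -4; -3 3 -3; -1 2 -4]) = -12
  + (-3) · M_44   where M_44 = det([1 2 3; -3 3 4; -1 2 3]) = 2
det = (+1)·(3)·(-14) + (-1)·(1)·(-12) + (+1)·(-3)·(2) = -36

-36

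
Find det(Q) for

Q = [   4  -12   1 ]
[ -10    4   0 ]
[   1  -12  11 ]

|Q| = -1028

Expand along column 3:
  + 1 · |-10 4; 1 -12| = 1·(120 − 4) = 116
  + 11 · |4 -12; -10 4| = 11·(16 − 120) = -1144
Sum: (116) + (-1144) = -1028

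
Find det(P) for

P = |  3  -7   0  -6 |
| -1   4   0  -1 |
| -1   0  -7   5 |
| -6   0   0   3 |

Expand along column 3 (it has 3 zeros):
  + (-7) · M_33   where M_33 = det([3 -7 -6; -1 4 -1; -6 0 3]) = -171
det = (+1)·(-7)·(-171) = 1197

|P| = 1197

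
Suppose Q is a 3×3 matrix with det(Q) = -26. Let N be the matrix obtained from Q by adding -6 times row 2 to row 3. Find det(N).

Adding a multiple of one row to another leaves the determinant unchanged.
det(N) = (1)·(-26) = -26

|N| = -26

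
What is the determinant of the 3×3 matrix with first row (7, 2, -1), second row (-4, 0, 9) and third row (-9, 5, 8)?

-393

Expand along row 2:
  − (-4) · |2 -1; 5 8| = −(-4)·(16 − (-5)) = 84
  − 9 · |7 2; -9 5| = −9·(35 − (-18)) = -477
Sum: (84) + (-477) = -393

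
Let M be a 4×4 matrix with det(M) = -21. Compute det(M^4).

det(M^4) = (det M)^4 = (-21)^4 = 194481

194481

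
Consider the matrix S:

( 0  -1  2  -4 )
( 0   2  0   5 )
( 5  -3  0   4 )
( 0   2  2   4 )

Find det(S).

|S| = -10

Expand along column 1 (it has 3 zeros):
  + (5) · M_31   where M_31 = det([-1 2 -4; 2 0 5; 2 2 4]) = -2
det = (+1)·(5)·(-2) = -10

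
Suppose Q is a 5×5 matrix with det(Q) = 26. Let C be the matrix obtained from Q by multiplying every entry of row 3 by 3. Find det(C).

Scaling one row by 3 multiplies the determinant by 3.
det(C) = (3)·(26) = 78

78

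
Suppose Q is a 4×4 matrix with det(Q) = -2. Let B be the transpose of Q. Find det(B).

-2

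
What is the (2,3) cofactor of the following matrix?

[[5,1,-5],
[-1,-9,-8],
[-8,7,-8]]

The cofactor is -43.

Delete row 2 and column 3; the remaining 2×2 submatrix is [5 1; -8 7].
Its determinant is 5·7 − 1·(-8) = 43.
The cofactor carries sign (−1)^(2+3) = −1, so C_{2,3} = −(43) = -43.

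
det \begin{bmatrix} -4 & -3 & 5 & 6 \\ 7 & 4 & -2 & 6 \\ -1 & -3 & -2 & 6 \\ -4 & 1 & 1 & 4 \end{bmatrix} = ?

-1694

Expand along row 1:
  + (-4) · M_11   where M_11 = det([4 -2 6; -3 -2 6; 1 1 4]) = -98
  − (-3) · M_12   where M_12 = det([7 -2 6; -1 -2 6; -4 1 4]) = -112
  + (5) · M_13   where M_13 = det([7 4 6; -1 -3 6; -4 1 4]) = -284
  − (6) · M_14   where M_14 = det([7 4 -2; -1 -3 -2; -4 1 1]) = 55
det = (+1)·(-4)·(-98) + (-1)·(-3)·(-112) + (+1)·(5)·(-284) + (-1)·(6)·(55) = -1694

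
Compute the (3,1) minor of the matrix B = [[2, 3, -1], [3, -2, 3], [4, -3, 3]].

Delete row 3 and column 1; the remaining 2×2 submatrix is [3 -1; -2 3].
Its determinant is 3·3 − (-1)·(-2) = 7.

7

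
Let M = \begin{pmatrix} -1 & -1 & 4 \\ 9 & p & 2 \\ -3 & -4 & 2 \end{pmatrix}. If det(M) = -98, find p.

Expanding along the column containing p, det(M) is linear in p: det(M) = (10)·p + (-128).
Set (10)·p + (-128) = -98  ⇒  (10)·p = 30  ⇒  p = 3.

3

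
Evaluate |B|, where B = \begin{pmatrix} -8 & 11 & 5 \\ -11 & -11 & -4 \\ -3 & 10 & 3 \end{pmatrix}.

Expand along column 1:
  + (-8) · |-11 -4; 10 3| = (-8)·(-33 − (-40)) = -56
  − (-11) · |11 5; 10 3| = −(-11)·(33 − 50) = -187
  + (-3) · |11 5; -11 -4| = (-3)·(-44 − (-55)) = -33
Sum: (-56) + (-187) + (-33) = -276

|B| = -276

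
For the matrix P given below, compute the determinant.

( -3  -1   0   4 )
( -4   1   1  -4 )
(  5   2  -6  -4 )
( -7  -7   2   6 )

The determinant is -834.

Expand along row 1 (it has 1 zero):
  + (-3) · M_11   where M_11 = det([1 1 -4; 2 -6 -4; -7 2 6]) = 140
  − (-1) · M_12   where M_12 = det([-4 1 -4; 5 -6 -4; -7 2 6]) = 238
  − (4) · M_14   where M_14 = det([-4 1 1; 5 2 -6; -7 -7 2]) = 163
det = (+1)·(-3)·(140) + (-1)·(-1)·(238) + (-1)·(4)·(163) = -834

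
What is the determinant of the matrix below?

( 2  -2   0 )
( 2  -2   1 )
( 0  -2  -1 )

Expand along row 1:
  + 2 · |-2 1; -2 -1| = 2·(2 − (-2)) = 8
  − (-2) · |2 1; 0 -1| = −(-2)·(-2 − 0) = -4
Sum: (8) + (-4) = 4

4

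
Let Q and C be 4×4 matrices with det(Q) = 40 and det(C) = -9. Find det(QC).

-360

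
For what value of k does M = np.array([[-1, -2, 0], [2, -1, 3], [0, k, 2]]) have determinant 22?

Expanding along the row containing k, det(M) is linear in k: det(M) = (3)·k + (10).
Set (3)·k + (10) = 22  ⇒  (3)·k = 12  ⇒  k = 4.

4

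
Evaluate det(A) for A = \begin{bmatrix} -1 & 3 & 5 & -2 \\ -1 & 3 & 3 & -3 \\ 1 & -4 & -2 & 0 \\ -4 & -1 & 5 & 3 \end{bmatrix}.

128

Expand along row 3 (it has 1 zero):
  + (1) · M_31   where M_31 = det([3 5 -2; 3 3 -3; -1 5 3]) = 6
  − (-4) · M_32   where M_32 = det([-1 5 -2; -1 3 -3; -4 5 3]) = 37
  + (-2) · M_33   where M_33 = det([-1 3 -2; -1 3 -3; -4 -1 3]) = 13
det = (+1)·(1)·(6) + (-1)·(-4)·(37) + (+1)·(-2)·(13) = 128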